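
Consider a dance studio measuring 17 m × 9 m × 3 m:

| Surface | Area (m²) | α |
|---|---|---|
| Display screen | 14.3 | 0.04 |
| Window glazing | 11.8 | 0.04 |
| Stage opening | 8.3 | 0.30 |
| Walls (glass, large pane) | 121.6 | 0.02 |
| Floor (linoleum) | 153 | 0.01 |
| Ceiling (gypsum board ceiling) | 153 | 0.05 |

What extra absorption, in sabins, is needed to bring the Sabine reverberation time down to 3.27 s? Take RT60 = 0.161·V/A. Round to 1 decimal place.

Equivalent absorption area: A₁ = 14.3·0.04 + 11.8·0.04 + 8.3·0.30 + 121.6·0.02 + 153·0.01 + 153·0.05 = 15.146 m².
For T = 3.27 s, need A₂ = 0.161·V/T = 0.161·459/3.27 = 22.599 sabins.
ΔA = A₂ − A₁ = 22.599 − 15.146 = 7.5 sabins.

7.5 sabins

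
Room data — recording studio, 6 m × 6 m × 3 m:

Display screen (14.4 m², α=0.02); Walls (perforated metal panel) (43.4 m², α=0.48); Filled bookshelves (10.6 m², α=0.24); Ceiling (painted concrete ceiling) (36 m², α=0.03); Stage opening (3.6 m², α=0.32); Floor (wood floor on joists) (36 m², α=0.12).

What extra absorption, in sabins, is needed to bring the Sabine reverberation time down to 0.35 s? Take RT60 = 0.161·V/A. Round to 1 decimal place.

Equivalent absorption area: A₁ = 14.4·0.02 + 43.4·0.48 + 10.6·0.24 + 36·0.03 + 3.6·0.32 + 36·0.12 = 30.216 m².
Target A₂ = 0.161·108/0.35 = 49.680 sabins (V = 108 m³).
Additional absorption ΔA = 49.680 − 30.216 = 19.5 sabins.

19.5 sabins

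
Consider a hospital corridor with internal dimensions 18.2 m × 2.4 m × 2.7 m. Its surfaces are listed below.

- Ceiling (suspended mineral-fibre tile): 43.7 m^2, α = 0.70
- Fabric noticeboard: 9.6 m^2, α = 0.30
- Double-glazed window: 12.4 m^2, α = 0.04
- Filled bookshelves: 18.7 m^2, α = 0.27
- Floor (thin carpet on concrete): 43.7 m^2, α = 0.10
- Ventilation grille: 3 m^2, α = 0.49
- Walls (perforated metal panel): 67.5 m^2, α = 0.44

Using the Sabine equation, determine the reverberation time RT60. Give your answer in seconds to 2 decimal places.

0.25 s

Total absorption A = 43.7*0.70 + 9.6*0.30 + 12.4*0.04 + 18.7*0.27 + 43.7*0.10 + 3*0.49 + 67.5*0.44
  = 30.590 + 2.880 + 0.496 + 5.049 + 4.370 + 1.470 + 29.700 = 74.555 m^2 sabins.
Room volume: 117.936 m³.
RT60 = 0.161 · V / A = 0.161 × 117.936 / 74.555 = 0.25 s.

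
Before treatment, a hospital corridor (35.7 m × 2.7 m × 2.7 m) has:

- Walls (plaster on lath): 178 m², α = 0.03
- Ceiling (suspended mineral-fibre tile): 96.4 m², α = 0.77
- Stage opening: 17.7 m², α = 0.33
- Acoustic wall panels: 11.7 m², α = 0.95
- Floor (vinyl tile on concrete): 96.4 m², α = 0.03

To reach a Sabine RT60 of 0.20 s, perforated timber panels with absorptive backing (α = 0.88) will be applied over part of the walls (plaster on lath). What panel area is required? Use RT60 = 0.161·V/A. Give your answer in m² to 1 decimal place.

129.5

A₁ = Σ Sᵢαᵢ = 178*0.03 + 96.4*0.77 + 17.7*0.33 + 11.7*0.95 + 96.4*0.03 = 99.416 sabins.
V = 260.253 m³. Target absorption A₂ = 0.161 × 260.253 / 0.20 = 209.504 sabins.
Absorption to add: 209.504 − 99.416 = 110.088 sabins.
Net gain per m²: Δα = 0.88 − 0.03 = 0.85.
Area = ΔA/Δα = 110.088/0.85 = 129.5 m².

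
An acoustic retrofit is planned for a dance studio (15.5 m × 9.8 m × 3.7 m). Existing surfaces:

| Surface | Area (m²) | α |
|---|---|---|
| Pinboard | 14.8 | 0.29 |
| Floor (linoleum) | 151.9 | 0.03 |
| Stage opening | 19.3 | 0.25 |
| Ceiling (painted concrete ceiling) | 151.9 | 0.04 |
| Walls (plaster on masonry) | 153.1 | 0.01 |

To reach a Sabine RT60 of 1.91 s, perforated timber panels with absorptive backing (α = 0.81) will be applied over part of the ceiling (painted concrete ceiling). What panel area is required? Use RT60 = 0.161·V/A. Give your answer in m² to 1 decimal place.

33.9

A₁ = Σ Sᵢαᵢ = 14.8×0.29 + 151.9×0.03 + 19.3×0.25 + 151.9×0.04 + 153.1×0.01 = 21.281 sabins.
V = 562.03 m³. Target absorption A₂ = 0.161 × 562.03 / 1.91 = 47.375 sabins.
Absorption to add: 47.375 − 21.281 = 26.094 sabins.
Net gain per m²: Δα = 0.81 − 0.04 = 0.77.
Area = ΔA/Δα = 26.094/0.77 = 33.9 m².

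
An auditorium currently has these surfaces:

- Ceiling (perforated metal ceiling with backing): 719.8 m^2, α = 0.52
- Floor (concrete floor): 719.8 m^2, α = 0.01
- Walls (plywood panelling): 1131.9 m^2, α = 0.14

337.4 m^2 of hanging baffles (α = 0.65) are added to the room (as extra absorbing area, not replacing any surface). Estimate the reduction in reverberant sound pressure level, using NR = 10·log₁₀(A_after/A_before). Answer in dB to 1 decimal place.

A_before = Σ Sᵢαᵢ = 719.8·0.52 + 719.8·0.01 + 1131.9·0.14 = 539.960 sabins.
Added absorption = 337.4 × 0.65 = 219.310 sabins.
A_after = 539.960 + 219.310 = 759.270 sabins.
Reduction = 10 log₁₀(A_after/A_before) = 10 log₁₀(1.4062) = 1.5 dB.

1.5 dB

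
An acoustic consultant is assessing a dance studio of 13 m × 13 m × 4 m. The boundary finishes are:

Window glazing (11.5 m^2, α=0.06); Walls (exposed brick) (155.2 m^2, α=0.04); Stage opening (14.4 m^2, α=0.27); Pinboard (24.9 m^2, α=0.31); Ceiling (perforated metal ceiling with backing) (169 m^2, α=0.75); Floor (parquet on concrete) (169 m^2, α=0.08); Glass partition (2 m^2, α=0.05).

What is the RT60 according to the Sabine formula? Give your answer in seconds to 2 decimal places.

0.69 seconds

Summing Sᵢαᵢ: 0.690 + 6.208 + 3.888 + 7.719 + 126.750 + 13.520 + 0.100 → A = 158.875 sabins.
V = 13·13·4 = 676 m³.
Sabine: RT60 = 0.161 × 676 / 158.875 = 0.69 s.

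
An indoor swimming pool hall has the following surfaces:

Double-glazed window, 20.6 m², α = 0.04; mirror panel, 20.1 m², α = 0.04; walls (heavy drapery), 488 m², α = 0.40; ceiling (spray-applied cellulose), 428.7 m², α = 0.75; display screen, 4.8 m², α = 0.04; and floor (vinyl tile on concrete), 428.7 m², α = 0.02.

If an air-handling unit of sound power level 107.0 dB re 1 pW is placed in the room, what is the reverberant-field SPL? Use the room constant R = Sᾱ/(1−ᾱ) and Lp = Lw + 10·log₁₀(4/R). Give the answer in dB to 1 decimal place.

83.7 dB

A = 527.119 sabins; S = 1390.9 m².
ᾱ = 0.3790, so room constant R = A/(1−ᾱ) = 848.823 m².
Lp = Lw + 10 log₁₀(4/R) = 107.0 -23.27 = 83.7 dB.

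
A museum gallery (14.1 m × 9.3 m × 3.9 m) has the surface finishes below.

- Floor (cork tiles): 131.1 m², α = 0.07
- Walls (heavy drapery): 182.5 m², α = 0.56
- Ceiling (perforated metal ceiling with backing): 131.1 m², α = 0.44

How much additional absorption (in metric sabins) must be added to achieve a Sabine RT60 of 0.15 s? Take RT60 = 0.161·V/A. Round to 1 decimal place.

Equivalent absorption area: A₁ = 131.1·0.07 + 182.5·0.56 + 131.1·0.44 = 169.061 m².
Target A₂ = 0.161·511.407/0.15 = 548.910 sabins (V = 511.407 m³).
Shortfall: 548.910 − 169.061 = 379.8 sabins.

379.8 sabins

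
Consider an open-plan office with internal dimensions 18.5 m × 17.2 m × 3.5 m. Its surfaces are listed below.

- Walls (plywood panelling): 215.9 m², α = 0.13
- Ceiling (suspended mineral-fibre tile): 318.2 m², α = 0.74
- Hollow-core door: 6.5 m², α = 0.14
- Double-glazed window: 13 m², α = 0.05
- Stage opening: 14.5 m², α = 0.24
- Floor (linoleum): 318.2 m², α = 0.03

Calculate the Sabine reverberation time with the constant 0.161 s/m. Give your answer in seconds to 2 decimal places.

0.64 s

Equivalent absorption area: A = 215.9·0.13 + 318.2·0.74 + 6.5·0.14 + 13·0.05 + 14.5·0.24 + 318.2·0.03 = 278.121 m².
Room volume: 1113.7 m³.
Sabine: RT60 = 0.161 × 1113.7 / 278.121 = 0.64 s.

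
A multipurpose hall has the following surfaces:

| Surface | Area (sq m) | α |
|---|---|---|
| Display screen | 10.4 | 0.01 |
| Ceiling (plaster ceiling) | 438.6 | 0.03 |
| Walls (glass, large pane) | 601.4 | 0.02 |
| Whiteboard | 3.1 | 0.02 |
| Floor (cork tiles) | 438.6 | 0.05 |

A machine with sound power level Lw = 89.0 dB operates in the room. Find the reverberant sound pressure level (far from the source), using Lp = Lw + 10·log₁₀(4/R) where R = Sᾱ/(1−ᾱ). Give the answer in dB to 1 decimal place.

78.1 dB

Σ(Sᵢαᵢ) = 10.4·0.01 + 438.6·0.03 + 601.4·0.02 + 3.1·0.02 + 438.6·0.05 = 47.282; total area S = 1492.1 sq m.
ᾱ = 47.282/1492.1 = 0.0317; R = Sᾱ/(1−ᾱ) = 47.282/(1−0.0317) = 48.830 sq m.
Lp = Lw + 10 log₁₀(4/R) = 89.0 -10.87 = 78.1 dB.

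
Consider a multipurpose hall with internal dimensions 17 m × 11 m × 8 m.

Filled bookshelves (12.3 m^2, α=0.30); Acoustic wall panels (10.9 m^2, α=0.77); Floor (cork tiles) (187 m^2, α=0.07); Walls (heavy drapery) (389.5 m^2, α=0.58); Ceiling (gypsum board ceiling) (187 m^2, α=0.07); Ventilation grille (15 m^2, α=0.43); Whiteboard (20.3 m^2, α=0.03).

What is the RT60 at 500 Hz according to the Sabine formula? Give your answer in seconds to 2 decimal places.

0.89 s

Summing Sᵢαᵢ: 3.690 + 8.393 + 13.090 + 225.910 + 13.090 + 6.450 + 0.609 → A = 271.232 sabins.
Volume V = 17 × 11 × 8 = 1496 m³.
RT60 = 0.161 · V / A = 0.161 × 1496 / 271.232 = 0.89 s.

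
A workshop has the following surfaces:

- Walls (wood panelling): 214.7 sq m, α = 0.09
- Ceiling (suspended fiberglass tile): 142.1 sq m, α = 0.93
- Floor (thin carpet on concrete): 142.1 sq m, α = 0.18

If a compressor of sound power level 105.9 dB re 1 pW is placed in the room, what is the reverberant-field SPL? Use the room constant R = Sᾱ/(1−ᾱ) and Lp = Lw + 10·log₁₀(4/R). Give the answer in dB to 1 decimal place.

87.5 dB

A = 177.054 sabins; S = 498.9 sq m.
ᾱ = 177.054/498.9 = 0.3549; R = Sᾱ/(1−ᾱ) = 177.054/(1−0.3549) = 274.460 sq m.
Lp = 105.9 + 10·log₁₀(4/274.460) = 105.9 + (-18.36) = 87.5 dB.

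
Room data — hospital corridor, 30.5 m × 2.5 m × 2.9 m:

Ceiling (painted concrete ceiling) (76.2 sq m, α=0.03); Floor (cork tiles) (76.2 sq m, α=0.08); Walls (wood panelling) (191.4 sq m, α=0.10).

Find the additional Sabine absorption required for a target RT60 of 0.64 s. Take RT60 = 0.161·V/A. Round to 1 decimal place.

28.1 sabins

Equivalent absorption area: A₁ = 76.2×0.03 + 76.2×0.08 + 191.4×0.10 = 27.522 sq m.
For T = 0.64 s, need A₂ = 0.161·V/T = 0.161·221.125/0.64 = 55.627 sabins.
Additional absorption ΔA = 55.627 − 27.522 = 28.1 sabins.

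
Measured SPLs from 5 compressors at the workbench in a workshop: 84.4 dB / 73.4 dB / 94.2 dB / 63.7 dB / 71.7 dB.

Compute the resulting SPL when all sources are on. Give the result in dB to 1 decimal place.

94.7 dB

Converting to relative power and adding: 10^(84.4/10) + 10^(73.4/10) + 10^(94.2/10) + 10^(63.7/10) + 10^(71.7/10) = 2.945e+09.
L_total = 10·log₁₀(2.945e+09) = 94.7 dB.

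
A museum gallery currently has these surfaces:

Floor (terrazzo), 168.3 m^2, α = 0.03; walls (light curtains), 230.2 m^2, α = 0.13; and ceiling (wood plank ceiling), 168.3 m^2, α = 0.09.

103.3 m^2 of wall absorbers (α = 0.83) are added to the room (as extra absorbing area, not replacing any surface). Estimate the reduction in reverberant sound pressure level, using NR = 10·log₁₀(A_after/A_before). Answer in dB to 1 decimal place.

Equivalent absorption area: A_before = 168.3×0.03 + 230.2×0.13 + 168.3×0.09 = 50.122 m^2.
Added absorption = 103.3 × 0.83 = 85.739 sabins.
New total A_after = 135.861 sabins.
Reduction = 10 log₁₀(A_after/A_before) = 10 log₁₀(2.7106) = 4.3 dB.

4.3 dB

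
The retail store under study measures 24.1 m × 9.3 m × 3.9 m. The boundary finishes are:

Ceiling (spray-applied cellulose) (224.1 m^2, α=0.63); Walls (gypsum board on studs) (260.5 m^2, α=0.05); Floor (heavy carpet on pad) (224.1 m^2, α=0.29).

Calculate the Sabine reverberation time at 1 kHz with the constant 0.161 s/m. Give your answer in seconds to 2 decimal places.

0.64 seconds

Equivalent absorption area: A = 224.1·0.63 + 260.5·0.05 + 224.1·0.29 = 219.197 m^2.
V = 24.1·9.3·3.9 = 874.107 m³.
T = 0.161 V/A = 0.161·874.107/219.197 = 0.64 s.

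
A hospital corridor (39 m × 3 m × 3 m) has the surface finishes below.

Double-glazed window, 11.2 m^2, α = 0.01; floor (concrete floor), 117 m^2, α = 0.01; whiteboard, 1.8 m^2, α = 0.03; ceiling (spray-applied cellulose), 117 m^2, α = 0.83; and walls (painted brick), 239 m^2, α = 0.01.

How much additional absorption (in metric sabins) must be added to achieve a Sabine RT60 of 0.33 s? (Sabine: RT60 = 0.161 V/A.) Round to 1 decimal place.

70.4 sabins

A₁ = Σ Sᵢαᵢ = 11.2·0.01 + 117·0.01 + 1.8·0.03 + 117·0.83 + 239·0.01 = 100.836 sabins.
V = 351 m³. Required absorption A₂ = 0.161 × 351 / 0.33 = 171.245 sabins.
Additional absorption ΔA = 171.245 − 100.836 = 70.4 sabins.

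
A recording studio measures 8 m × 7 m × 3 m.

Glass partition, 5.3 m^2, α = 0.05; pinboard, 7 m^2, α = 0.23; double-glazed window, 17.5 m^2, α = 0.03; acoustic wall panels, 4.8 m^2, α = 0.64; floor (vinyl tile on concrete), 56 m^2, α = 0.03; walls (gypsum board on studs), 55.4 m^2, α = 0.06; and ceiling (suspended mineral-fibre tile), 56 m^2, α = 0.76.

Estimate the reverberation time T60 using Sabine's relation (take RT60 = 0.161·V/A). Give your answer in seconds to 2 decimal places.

0.51 sec

A = Σ Sᵢαᵢ = 5.3×0.05 + 7×0.23 + 17.5×0.03 + 4.8×0.64 + 56×0.03 + 55.4×0.06 + 56×0.76 = 53.036 sabins.
Room volume: 168 m³.
T = 0.161 V/A = 0.161·168/53.036 = 0.51 s.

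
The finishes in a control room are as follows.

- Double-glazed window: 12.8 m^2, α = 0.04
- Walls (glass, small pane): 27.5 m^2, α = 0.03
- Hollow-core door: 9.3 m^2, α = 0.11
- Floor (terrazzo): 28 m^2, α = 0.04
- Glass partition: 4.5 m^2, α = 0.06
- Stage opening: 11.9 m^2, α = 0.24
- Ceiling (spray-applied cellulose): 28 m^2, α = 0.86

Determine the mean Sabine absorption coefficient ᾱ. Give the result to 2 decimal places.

0.25

Total surface area S = 122.0 m^2.
A = 12.8*0.04 + 27.5*0.03 + 9.3*0.11 + 28*0.04 + 4.5*0.06 + 11.9*0.24 + 28*0.86 = 30.686 sabins.
ᾱ = A/S = 0.25.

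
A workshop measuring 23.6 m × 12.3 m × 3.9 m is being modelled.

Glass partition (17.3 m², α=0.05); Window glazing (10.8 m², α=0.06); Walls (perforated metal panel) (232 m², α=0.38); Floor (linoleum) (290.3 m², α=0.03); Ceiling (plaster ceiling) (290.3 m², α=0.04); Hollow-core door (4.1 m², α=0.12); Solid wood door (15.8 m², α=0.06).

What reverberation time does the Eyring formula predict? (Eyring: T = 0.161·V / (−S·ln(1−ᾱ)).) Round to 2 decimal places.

1.53 s

S = Σ Sᵢ = 860.6 m².
Absorption A = 17.3×0.05 + 10.8×0.06 + 232×0.38 + 290.3×0.03 + 290.3×0.04 + 4.1×0.12 + 15.8×0.06 = 111.434 sabins.
Mean coefficient ᾱ = A/S = 0.1295.
−S·ln(1−ᾱ) = −860.6 × ln(1 − 0.1295) = 119.354.
V = 23.6 × 12.3 × 3.9 = 1132.092 m³.
RT60 = 0.161 × 1132.092 / 119.354 = 1.53 s.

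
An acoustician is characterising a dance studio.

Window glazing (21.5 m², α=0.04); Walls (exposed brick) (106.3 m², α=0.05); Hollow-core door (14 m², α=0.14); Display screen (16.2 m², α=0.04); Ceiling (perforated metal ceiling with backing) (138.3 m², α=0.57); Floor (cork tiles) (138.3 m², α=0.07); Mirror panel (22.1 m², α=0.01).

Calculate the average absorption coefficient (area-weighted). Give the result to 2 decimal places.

0.21

S = Σ Sᵢ = 21.5 + 106.3 + 14 + 16.2 + 138.3 + 138.3 + 22.1 = 456.7 m².
Σ(Sᵢαᵢ) = 21.5*0.04 + 106.3*0.05 + 14*0.14 + 16.2*0.04 + 138.3*0.57 + 138.3*0.07 + 22.1*0.01 = 97.516.
ᾱ = 97.516 / 456.7 = 0.21.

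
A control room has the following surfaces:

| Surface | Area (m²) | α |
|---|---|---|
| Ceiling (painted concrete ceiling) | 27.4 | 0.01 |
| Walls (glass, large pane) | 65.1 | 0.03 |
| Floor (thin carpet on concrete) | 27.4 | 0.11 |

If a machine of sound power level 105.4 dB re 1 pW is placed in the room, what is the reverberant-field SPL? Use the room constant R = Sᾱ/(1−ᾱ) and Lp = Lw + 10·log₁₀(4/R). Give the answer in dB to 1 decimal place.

104.0 dB

A = 5.241 sabins; S = 119.9 m².
ᾱ = 0.0437, so room constant R = A/(1−ᾱ) = 5.480 m².
Lp = Lw + 10 log₁₀(4/R) = 105.4 -1.37 = 104.0 dB.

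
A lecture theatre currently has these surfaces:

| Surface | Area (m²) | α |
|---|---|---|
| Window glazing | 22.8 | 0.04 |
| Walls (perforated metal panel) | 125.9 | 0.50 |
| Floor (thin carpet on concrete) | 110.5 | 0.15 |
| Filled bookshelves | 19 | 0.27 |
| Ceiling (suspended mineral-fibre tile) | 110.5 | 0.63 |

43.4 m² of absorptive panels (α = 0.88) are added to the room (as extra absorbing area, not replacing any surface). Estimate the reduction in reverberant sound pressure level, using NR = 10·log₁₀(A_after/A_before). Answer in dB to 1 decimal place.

Total absorption A_before = 22.8·0.04 + 125.9·0.50 + 110.5·0.15 + 19·0.27 + 110.5·0.63
  = 0.912 + 62.950 + 16.575 + 5.130 + 69.615 = 155.182 m² sabins.
Added absorption = 43.4 × 0.88 = 38.192 sabins.
A_after = 155.182 + 38.192 = 193.374 sabins.
NR = 10·log₁₀(193.374/155.182) = 1.0 dB.

1.0 dB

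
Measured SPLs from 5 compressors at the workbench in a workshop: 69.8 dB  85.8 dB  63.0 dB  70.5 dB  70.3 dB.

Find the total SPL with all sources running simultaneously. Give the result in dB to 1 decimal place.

Σ 10^(Lᵢ/10) = 4.137e+08.
Combined level = 10 log₁₀(4.137e+08) = 86.2 dB.

86.2 dB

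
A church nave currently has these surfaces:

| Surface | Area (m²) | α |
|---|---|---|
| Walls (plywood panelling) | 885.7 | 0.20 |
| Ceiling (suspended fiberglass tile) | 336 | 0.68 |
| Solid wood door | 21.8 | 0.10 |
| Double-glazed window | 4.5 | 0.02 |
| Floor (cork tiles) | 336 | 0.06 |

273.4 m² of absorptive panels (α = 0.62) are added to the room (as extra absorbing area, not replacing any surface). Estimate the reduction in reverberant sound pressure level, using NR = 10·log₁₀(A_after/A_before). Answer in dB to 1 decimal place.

A_before = Σ Sᵢαᵢ = 885.7·0.20 + 336·0.68 + 21.8·0.10 + 4.5·0.02 + 336·0.06 = 428.050 sabins.
Added absorption = 273.4 × 0.62 = 169.508 sabins.
New total A_after = 597.558 sabins.
Reduction = 10 log₁₀(A_after/A_before) = 10 log₁₀(1.3960) = 1.4 dB.

1.4 dB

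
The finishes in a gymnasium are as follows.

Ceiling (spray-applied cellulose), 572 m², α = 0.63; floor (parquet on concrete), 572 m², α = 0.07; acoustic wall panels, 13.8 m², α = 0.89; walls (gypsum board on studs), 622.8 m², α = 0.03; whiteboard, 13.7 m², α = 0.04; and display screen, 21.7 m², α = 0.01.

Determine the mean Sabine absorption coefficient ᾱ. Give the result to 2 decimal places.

0.24

Total surface area S = 1816.0 m².
Weighted sum Σ Sα = 432.131.
ᾱ = 432.131 / 1816.0 = 0.24.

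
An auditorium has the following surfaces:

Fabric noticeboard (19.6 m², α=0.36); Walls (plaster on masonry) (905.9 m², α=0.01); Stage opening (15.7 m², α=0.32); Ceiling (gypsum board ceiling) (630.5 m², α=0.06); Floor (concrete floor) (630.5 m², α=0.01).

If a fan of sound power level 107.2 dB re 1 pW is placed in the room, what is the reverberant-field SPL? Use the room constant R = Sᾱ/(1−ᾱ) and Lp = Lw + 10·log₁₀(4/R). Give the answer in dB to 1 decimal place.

94.9 dB

Σ(Sᵢαᵢ) = 19.6×0.36 + 905.9×0.01 + 15.7×0.32 + 630.5×0.06 + 630.5×0.01 = 65.274; total area S = 2202.2 m².
ᾱ = 65.274/2202.2 = 0.0296; R = Sᾱ/(1−ᾱ) = 65.274/(1−0.0296) = 67.265 m².
Lp = 107.2 + 10·log₁₀(4/67.265) = 107.2 + (-12.26) = 94.9 dB.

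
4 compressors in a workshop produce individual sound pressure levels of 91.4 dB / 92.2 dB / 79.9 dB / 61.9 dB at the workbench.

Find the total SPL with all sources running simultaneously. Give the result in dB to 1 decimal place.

Sum in the linear (power) domain: Σ 10^(Lᵢ/10) = 10^(91.4/10) + 10^(92.2/10) + 10^(79.9/10) + 10^(61.9/10) = 3.139e+09.
Combined level = 10 log₁₀(3.139e+09) = 95.0 dB.

95.0 dB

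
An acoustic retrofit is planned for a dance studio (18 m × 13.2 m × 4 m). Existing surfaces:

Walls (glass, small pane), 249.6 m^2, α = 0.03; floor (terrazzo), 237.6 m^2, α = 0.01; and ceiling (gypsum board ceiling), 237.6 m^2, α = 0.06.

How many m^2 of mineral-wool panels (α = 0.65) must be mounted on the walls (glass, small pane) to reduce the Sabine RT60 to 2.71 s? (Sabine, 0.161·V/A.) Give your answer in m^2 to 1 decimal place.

A₁ = Σ Sᵢαᵢ = 249.6*0.03 + 237.6*0.01 + 237.6*0.06 = 24.120 sabins.
V = 950.4 m³. Target absorption A₂ = 0.161 × 950.4 / 2.71 = 56.463 sabins.
ΔA needed = 56.463 − 24.120 = 32.343 sabins.
Each m^2 of panel replacing the walls (glass, small pane) adds (0.65 − 0.03) = 0.62 sabins.
Panel area = 32.343 / 0.62 = 52.2 m^2.

52.2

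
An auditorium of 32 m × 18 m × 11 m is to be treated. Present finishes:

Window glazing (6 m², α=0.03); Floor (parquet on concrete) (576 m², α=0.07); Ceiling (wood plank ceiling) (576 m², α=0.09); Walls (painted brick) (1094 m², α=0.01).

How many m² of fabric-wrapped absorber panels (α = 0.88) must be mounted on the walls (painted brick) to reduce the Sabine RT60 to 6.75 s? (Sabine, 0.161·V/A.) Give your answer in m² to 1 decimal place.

55.0

A₁ = Σ Sᵢαᵢ = 6*0.03 + 576*0.07 + 576*0.09 + 1094*0.01 = 103.280 sabins.
Required A₂ = 0.161·6336/6.75 = 151.125 sabins.
ΔA needed = 151.125 − 103.280 = 47.845 sabins.
Each m² of panel replacing the walls (painted brick) adds (0.88 − 0.01) = 0.87 sabins.
Panel area = 47.845 / 0.87 = 55.0 m².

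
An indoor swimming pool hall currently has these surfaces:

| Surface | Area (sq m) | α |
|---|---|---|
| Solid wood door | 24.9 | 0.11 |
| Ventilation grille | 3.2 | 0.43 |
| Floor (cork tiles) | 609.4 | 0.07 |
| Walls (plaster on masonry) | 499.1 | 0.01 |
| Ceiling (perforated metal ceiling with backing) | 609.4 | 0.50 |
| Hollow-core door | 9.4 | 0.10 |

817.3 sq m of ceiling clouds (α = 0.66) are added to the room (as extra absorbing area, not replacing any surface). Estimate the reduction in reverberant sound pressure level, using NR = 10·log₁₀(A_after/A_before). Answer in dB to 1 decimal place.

4.0 dB

Total absorption A_before = 24.9*0.11 + 3.2*0.43 + 609.4*0.07 + 499.1*0.01 + 609.4*0.50 + 9.4*0.10
  = 2.739 + 1.376 + 42.658 + 4.991 + 304.700 + 0.940 = 357.404 sq m sabins.
Added absorption = 817.3 × 0.66 = 539.418 sabins.
New total A_after = 896.822 sabins.
NR = 10·log₁₀(896.822/357.404) = 4.0 dB.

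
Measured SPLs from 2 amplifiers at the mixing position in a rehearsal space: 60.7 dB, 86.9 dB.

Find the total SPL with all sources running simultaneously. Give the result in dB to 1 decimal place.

86.9 dB

Sum in the linear (power) domain: Σ 10^(Lᵢ/10) = 10^(60.7/10) + 10^(86.9/10) = 4.91e+08.
Back to dB: 10·log₁₀ Σ = 86.9 dB.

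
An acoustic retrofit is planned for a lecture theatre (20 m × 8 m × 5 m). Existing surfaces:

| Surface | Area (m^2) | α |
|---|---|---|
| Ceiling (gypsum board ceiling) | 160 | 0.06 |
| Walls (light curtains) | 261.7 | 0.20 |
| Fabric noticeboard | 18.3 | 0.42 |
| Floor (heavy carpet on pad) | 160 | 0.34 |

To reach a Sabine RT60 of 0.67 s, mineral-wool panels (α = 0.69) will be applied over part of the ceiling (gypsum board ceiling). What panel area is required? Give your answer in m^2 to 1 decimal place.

A₁ = Σ Sᵢαᵢ = 160*0.06 + 261.7*0.20 + 18.3*0.42 + 160*0.34 = 124.026 sabins.
Required A₂ = 0.161·800/0.67 = 192.239 sabins.
ΔA needed = 192.239 − 124.026 = 68.213 sabins.
Each m^2 of panel replacing the ceiling (gypsum board ceiling) adds (0.69 − 0.06) = 0.63 sabins.
Panel area = 68.213 / 0.63 = 108.3 m^2.

108.3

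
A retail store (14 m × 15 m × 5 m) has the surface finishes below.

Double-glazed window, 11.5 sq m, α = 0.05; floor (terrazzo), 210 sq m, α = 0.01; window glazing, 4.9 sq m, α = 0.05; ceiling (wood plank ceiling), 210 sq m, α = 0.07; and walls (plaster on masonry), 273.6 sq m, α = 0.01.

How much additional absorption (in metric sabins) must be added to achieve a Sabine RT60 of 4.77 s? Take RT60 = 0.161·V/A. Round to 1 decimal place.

15.1 sabins

A₁ = Σ Sᵢαᵢ = 11.5*0.05 + 210*0.01 + 4.9*0.05 + 210*0.07 + 273.6*0.01 = 20.356 sabins.
V = 1050 m³. Required absorption A₂ = 0.161 × 1050 / 4.77 = 35.440 sabins.
Shortfall: 35.440 − 20.356 = 15.1 sabins.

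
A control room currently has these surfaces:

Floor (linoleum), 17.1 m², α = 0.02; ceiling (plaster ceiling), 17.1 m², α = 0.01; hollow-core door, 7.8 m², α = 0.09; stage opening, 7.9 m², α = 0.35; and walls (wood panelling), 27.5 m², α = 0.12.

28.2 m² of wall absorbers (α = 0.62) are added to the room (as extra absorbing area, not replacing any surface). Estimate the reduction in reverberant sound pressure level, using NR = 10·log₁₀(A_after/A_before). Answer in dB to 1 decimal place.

5.3 dB

Summing Sᵢαᵢ: 0.342 + 0.171 + 0.702 + 2.765 + 3.300 → A_before = 7.280 sabins.
Treatment contributes 28.2·0.62 = 17.484 sabins.
A_after = 7.280 + 17.484 = 24.764 sabins.
Reduction = 10 log₁₀(A_after/A_before) = 10 log₁₀(3.4016) = 5.3 dB.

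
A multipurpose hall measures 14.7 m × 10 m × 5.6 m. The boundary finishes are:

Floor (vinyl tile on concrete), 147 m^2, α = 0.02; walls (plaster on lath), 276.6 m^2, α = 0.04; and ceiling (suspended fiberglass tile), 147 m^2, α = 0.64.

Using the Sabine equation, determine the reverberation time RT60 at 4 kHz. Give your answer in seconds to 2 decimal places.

1.23 sec

Summing Sᵢαᵢ: 2.940 + 11.064 + 94.080 → A = 108.084 sabins.
Volume V = 14.7 × 10 × 5.6 = 823.2 m³.
Sabine: RT60 = 0.161 × 823.2 / 108.084 = 1.23 s.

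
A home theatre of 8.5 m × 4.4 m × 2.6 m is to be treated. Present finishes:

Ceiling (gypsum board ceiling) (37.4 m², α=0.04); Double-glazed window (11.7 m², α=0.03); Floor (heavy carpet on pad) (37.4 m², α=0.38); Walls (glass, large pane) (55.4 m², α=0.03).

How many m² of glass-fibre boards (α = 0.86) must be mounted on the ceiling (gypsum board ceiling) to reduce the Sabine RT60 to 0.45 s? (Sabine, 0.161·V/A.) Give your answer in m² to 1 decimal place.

A₁ = Σ Sᵢαᵢ = 37.4·0.04 + 11.7·0.03 + 37.4·0.38 + 55.4·0.03 = 17.721 sabins.
Required A₂ = 0.161·97.24/0.45 = 34.790 sabins.
Absorption to add: 34.790 − 17.721 = 17.069 sabins.
Net gain per m²: Δα = 0.86 − 0.04 = 0.82.
Area = ΔA/Δα = 17.069/0.82 = 20.8 m².

20.8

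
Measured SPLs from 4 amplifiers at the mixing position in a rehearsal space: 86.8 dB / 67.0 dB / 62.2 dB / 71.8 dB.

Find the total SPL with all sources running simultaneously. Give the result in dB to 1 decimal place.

Converting to relative power and adding: 10^(86.8/10) + 10^(67.0/10) + 10^(62.2/10) + 10^(71.8/10) = 5.004e+08.
Back to dB: 10·log₁₀ Σ = 87.0 dB.

87.0 dB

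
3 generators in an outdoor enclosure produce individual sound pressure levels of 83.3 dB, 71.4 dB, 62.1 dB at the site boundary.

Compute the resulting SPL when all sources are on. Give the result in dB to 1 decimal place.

83.6 dB

Sum in the linear (power) domain: Σ 10^(Lᵢ/10) = 10^(83.3/10) + 10^(71.4/10) + 10^(62.1/10) = 2.292e+08.
Combined level = 10 log₁₀(2.292e+08) = 83.6 dB.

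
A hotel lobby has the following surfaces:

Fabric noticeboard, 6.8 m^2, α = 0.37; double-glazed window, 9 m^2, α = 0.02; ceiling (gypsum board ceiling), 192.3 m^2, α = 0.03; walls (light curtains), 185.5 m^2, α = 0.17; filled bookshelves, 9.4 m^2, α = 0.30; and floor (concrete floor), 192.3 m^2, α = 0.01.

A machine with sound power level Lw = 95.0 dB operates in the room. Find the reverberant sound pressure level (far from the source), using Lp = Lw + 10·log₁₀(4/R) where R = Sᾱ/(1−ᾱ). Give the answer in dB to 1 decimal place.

A = 44.743 sabins; S = 595.3 m^2.
ᾱ = 44.743/595.3 = 0.0752; R = Sᾱ/(1−ᾱ) = 44.743/(1−0.0752) = 48.381 m^2.
Lp = 95.0 + 10·log₁₀(4/48.381) = 95.0 + (-10.83) = 84.2 dB.

84.2 dB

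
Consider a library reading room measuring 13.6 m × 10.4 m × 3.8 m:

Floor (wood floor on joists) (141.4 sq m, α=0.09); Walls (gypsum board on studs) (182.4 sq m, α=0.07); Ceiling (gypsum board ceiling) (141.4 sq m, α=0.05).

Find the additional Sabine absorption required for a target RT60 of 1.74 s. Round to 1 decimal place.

Equivalent absorption area: A₁ = 141.4*0.09 + 182.4*0.07 + 141.4*0.05 = 32.564 sq m.
Target A₂ = 0.161·537.472/1.74 = 49.732 sabins (V = 537.472 m³).
ΔA = A₂ − A₁ = 49.732 − 32.564 = 17.2 sabins.

17.2 sabins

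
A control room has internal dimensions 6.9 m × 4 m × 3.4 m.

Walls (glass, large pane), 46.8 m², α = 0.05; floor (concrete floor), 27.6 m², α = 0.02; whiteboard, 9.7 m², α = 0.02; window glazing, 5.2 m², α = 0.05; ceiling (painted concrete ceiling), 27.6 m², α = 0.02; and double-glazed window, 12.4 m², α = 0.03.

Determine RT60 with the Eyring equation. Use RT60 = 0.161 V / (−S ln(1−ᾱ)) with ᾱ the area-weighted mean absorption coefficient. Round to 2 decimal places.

S = Σ Sᵢ = 129.3 m².
Σ(Sᵢαᵢ) = 46.8·0.05 + 27.6·0.02 + 9.7·0.02 + 5.2·0.05 + 27.6·0.02 + 12.4·0.03 = 4.270.
Mean coefficient ᾱ = A/S = 0.0330.
−S·ln(1−ᾱ) = −129.3 × ln(1 − 0.0330) = 4.339.
V = 6.9 × 4 × 3.4 = 93.84 m³.
RT60 = 0.161 × 93.84 / 4.339 = 3.48 s.

3.48 s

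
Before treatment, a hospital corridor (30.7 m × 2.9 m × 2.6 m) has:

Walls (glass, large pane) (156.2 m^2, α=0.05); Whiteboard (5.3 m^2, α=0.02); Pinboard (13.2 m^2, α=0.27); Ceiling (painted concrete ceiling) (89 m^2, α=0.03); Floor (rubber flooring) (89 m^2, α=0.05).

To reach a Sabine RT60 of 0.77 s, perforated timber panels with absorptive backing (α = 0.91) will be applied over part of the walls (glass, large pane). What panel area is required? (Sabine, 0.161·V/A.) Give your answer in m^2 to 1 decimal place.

34.7

Total absorption A₁ = 156.2*0.05 + 5.3*0.02 + 13.2*0.27 + 89*0.03 + 89*0.05
  = 7.810 + 0.106 + 3.564 + 2.670 + 4.450 = 18.600 m^2 sabins.
V = 231.478 m³. Target absorption A₂ = 0.161 × 231.478 / 0.77 = 48.400 sabins.
Absorption to add: 48.400 − 18.600 = 29.800 sabins.
Net gain per m^2: Δα = 0.91 − 0.05 = 0.86.
Area = ΔA/Δα = 29.800/0.86 = 34.7 m^2.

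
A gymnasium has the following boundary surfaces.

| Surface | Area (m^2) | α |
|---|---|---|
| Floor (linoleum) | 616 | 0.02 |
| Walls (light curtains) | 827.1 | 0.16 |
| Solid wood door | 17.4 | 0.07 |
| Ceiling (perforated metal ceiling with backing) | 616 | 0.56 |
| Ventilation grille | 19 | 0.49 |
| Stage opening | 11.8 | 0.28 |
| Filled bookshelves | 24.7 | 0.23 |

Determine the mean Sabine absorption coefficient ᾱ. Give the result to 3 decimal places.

0.239

S = Σ Sᵢ = 616 + 827.1 + 17.4 + 616 + 19 + 11.8 + 24.7 = 2132.0 m^2.
A = 616·0.02 + 827.1·0.16 + 17.4·0.07 + 616·0.56 + 19·0.49 + 11.8·0.28 + 24.7·0.23 = 509.129 sabins.
ᾱ = 509.129 / 2132.0 = 0.239.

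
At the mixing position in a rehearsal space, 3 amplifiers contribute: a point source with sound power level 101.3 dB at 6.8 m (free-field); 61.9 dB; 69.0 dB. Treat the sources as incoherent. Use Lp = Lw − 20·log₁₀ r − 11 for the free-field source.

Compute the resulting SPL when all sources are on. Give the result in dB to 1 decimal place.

75.1 dB

Source at 6.8 m: Lp = 101.3 − 20·log₁₀(6.8) − 11 = 73.6 dB.
Sum in the linear (power) domain: Σ 10^(Lᵢ/10) = 10^(73.6/10) + 10^(61.9/10) + 10^(69.0/10) = 3.24e+07.
L_total = 10·log₁₀(3.24e+07) = 75.1 dB.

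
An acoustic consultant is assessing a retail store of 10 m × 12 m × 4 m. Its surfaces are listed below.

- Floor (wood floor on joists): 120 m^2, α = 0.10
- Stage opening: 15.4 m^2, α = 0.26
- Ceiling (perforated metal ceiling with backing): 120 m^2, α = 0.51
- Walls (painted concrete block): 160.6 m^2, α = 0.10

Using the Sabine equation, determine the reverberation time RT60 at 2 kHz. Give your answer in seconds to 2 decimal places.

0.83 seconds

Summing Sᵢαᵢ: 12.000 + 4.004 + 61.200 + 16.060 → A = 93.264 sabins.
Room volume: 480 m³.
RT60 = 0.161 · V / A = 0.161 × 480 / 93.264 = 0.83 s.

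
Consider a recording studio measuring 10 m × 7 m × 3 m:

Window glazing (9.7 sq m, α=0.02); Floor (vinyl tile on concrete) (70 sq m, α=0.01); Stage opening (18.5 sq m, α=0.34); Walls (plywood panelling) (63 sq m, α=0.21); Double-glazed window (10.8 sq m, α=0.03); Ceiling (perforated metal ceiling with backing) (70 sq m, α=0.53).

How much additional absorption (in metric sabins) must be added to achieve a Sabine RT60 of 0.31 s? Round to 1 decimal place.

Total absorption A₁ = 9.7×0.02 + 70×0.01 + 18.5×0.34 + 63×0.21 + 10.8×0.03 + 70×0.53
  = 0.194 + 0.700 + 6.290 + 13.230 + 0.324 + 37.100 = 57.838 sq m sabins.
For T = 0.31 s, need A₂ = 0.161·V/T = 0.161·210/0.31 = 109.065 sabins.
Shortfall: 109.065 − 57.838 = 51.2 sabins.

51.2 sabins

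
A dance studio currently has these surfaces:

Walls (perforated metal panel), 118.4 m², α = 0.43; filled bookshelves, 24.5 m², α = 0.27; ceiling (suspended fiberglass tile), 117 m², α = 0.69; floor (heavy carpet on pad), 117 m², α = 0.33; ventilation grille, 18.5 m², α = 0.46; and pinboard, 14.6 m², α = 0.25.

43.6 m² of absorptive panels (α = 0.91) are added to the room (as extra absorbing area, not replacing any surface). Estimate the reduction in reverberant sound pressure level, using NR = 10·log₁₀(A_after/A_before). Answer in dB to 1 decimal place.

Summing Sᵢαᵢ: 50.912 + 6.615 + 80.730 + 38.610 + 8.510 + 3.650 → A_before = 189.027 sabins.
Added absorption = 43.6 × 0.91 = 39.676 sabins.
A_after = 189.027 + 39.676 = 228.703 sabins.
Reduction = 10 log₁₀(A_after/A_before) = 10 log₁₀(1.2099) = 0.8 dB.

0.8 dB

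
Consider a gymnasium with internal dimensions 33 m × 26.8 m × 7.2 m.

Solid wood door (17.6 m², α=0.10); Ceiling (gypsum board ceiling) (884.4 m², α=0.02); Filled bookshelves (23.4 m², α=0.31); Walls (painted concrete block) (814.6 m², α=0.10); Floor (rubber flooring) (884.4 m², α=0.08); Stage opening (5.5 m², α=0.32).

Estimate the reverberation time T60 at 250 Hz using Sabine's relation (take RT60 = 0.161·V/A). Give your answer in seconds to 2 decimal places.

5.67 seconds

Summing Sᵢαᵢ: 1.760 + 17.688 + 7.254 + 81.460 + 70.752 + 1.760 → A = 180.674 sabins.
Volume V = 33 × 26.8 × 7.2 = 6367.68 m³.
Sabine: RT60 = 0.161 × 6367.68 / 180.674 = 5.67 s.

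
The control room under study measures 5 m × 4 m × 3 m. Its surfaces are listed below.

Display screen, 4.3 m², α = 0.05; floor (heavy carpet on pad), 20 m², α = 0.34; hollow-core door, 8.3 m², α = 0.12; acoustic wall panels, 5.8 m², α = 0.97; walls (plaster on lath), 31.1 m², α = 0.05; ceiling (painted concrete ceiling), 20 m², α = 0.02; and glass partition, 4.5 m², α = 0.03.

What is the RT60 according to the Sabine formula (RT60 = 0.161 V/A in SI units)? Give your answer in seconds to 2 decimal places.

0.61 s

Equivalent absorption area: A = 4.3×0.05 + 20×0.34 + 8.3×0.12 + 5.8×0.97 + 31.1×0.05 + 20×0.02 + 4.5×0.03 = 15.727 m².
Room volume: 60 m³.
RT60 = 0.161 · V / A = 0.161 × 60 / 15.727 = 0.61 s.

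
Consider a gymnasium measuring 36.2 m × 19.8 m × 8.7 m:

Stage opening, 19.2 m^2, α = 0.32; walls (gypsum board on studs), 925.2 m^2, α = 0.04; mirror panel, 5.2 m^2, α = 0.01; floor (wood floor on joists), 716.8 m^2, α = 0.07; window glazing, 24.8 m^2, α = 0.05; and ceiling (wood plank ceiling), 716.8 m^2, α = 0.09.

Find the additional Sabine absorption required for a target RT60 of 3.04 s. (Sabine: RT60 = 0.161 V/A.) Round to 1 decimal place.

171.1 sabins

A₁ = Σ Sᵢαᵢ = 19.2×0.32 + 925.2×0.04 + 5.2×0.01 + 716.8×0.07 + 24.8×0.05 + 716.8×0.09 = 159.132 sabins.
V = 6235.812 m³. Required absorption A₂ = 0.161 × 6235.812 / 3.04 = 330.252 sabins.
ΔA = A₂ − A₁ = 330.252 − 159.132 = 171.1 sabins.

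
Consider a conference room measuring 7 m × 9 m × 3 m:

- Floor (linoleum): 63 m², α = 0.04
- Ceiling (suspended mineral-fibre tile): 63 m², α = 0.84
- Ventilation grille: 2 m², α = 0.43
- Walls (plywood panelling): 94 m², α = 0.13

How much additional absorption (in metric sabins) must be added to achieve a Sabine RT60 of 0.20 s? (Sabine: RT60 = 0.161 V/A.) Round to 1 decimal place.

Summing Sᵢαᵢ: 2.520 + 52.920 + 0.860 + 12.220 → A₁ = 68.520 sabins.
For T = 0.20 s, need A₂ = 0.161·V/T = 0.161·189/0.20 = 152.145 sabins.
Shortfall: 152.145 − 68.520 = 83.6 sabins.

83.6 sabins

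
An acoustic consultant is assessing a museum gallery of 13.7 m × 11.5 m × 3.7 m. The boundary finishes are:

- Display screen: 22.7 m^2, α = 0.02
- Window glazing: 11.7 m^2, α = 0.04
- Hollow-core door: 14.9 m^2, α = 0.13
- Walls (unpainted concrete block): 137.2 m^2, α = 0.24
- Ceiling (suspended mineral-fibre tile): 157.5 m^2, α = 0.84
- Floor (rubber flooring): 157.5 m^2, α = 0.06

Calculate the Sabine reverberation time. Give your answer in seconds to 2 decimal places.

0.53 seconds

A = Σ Sᵢαᵢ = 22.7×0.02 + 11.7×0.04 + 14.9×0.13 + 137.2×0.24 + 157.5×0.84 + 157.5×0.06 = 177.537 sabins.
Room volume: 582.935 m³.
T = 0.161 V/A = 0.161·582.935/177.537 = 0.53 s.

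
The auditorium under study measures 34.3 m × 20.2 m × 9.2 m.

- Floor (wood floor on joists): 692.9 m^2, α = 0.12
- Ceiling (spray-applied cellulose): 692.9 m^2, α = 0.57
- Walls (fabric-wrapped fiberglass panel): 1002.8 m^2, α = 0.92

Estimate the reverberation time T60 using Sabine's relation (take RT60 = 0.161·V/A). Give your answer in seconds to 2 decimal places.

0.73 s

Equivalent absorption area: A = 692.9*0.12 + 692.9*0.57 + 1002.8*0.92 = 1400.677 m^2.
Room volume: 6374.312 m³.
T = 0.161 V/A = 0.161·6374.312/1400.677 = 0.73 s.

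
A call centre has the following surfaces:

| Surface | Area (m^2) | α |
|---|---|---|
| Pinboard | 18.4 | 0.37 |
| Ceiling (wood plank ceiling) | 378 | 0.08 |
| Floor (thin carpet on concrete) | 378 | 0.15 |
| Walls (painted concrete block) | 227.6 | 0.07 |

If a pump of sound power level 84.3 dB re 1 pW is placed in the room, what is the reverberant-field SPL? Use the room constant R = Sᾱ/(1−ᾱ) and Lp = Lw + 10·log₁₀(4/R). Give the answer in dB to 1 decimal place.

Σ(Sᵢαᵢ) = 18.4×0.37 + 378×0.08 + 378×0.15 + 227.6×0.07 = 109.680; total area S = 1002.0 m^2.
ᾱ = 0.1095, so room constant R = A/(1−ᾱ) = 123.167 m^2.
Lp = Lw + 10 log₁₀(4/R) = 84.3 -14.88 = 69.4 dB.

69.4 dB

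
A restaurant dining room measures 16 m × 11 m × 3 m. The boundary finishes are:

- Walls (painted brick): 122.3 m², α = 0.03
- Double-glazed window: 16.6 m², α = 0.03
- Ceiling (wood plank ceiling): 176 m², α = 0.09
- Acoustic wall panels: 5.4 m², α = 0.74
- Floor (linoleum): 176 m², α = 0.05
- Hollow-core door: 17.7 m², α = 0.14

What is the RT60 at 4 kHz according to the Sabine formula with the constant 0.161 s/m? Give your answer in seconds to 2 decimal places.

2.41 s

Total absorption A = 122.3·0.03 + 16.6·0.03 + 176·0.09 + 5.4·0.74 + 176·0.05 + 17.7·0.14
  = 3.669 + 0.498 + 15.840 + 3.996 + 8.800 + 2.478 = 35.281 m² sabins.
Room volume: 528 m³.
T = 0.161 V/A = 0.161·528/35.281 = 2.41 s.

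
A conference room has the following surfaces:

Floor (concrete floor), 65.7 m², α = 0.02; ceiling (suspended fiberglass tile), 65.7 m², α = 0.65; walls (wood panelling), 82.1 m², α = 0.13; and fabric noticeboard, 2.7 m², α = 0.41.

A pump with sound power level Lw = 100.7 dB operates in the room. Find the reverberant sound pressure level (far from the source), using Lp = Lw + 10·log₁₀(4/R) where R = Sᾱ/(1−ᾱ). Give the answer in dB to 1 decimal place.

Σ(Sᵢαᵢ) = 65.7·0.02 + 65.7·0.65 + 82.1·0.13 + 2.7·0.41 = 55.799; total area S = 216.2 m².
ᾱ = 55.799/216.2 = 0.2581; R = Sᾱ/(1−ᾱ) = 55.799/(1−0.2581) = 75.211 m².
Lp = 100.7 + 10·log₁₀(4/75.211) = 100.7 + (-12.74) = 88.0 dB.

88.0 dB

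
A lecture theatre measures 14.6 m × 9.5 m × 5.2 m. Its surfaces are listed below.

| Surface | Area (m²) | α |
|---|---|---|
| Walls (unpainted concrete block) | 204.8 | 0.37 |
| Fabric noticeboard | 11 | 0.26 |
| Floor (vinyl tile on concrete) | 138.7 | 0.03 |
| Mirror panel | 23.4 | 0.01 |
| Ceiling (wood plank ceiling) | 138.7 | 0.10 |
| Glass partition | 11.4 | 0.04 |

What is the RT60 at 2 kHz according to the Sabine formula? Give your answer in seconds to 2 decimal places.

Total absorption A = 204.8·0.37 + 11·0.26 + 138.7·0.03 + 23.4·0.01 + 138.7·0.10 + 11.4·0.04
  = 75.776 + 2.860 + 4.161 + 0.234 + 13.870 + 0.456 = 97.357 m² sabins.
V = 14.6·9.5·5.2 = 721.24 m³.
T = 0.161 V/A = 0.161·721.24/97.357 = 1.19 s.

1.19 sec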